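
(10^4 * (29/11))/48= 18125/33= 549.24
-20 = -20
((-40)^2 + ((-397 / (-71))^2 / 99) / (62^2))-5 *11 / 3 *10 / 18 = 9149620641527 / 5755148388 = 1589.81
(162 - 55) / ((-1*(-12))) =107 / 12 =8.92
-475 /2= -237.50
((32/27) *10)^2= 102400/729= 140.47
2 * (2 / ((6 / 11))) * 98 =718.67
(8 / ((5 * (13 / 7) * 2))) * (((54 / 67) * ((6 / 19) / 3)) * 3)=9072 / 82745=0.11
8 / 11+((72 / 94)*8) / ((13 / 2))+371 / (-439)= 2433845 / 2950519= 0.82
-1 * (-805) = 805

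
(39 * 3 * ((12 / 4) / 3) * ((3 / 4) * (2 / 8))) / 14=351 / 224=1.57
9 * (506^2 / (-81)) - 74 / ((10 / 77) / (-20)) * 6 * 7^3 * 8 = 1688357660 / 9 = 187595295.56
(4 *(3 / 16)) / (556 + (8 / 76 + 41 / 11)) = 627 / 468020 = 0.00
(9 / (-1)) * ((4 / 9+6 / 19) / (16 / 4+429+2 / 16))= -208 / 13167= -0.02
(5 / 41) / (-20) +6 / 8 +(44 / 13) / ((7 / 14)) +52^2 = 2890473 / 1066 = 2711.51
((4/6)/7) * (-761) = -72.48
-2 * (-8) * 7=112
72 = 72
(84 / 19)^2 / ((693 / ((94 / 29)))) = 10528 / 115159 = 0.09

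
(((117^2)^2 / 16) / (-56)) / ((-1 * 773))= 187388721 / 692608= 270.56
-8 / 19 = -0.42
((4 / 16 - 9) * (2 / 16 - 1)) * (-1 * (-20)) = 1225 / 8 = 153.12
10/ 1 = 10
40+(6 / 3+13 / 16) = 685 / 16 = 42.81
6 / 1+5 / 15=19 / 3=6.33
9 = 9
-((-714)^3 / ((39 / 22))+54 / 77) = 205535472210 / 1001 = 205330142.07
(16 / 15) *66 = 352 / 5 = 70.40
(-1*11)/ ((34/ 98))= -539/ 17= -31.71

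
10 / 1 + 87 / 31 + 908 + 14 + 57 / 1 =30746 / 31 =991.81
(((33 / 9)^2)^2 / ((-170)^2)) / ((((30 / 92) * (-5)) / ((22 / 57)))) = -3704173 / 2501836875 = -0.00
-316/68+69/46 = -107/34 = -3.15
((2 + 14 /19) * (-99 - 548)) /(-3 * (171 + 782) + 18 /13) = 437372 /705831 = 0.62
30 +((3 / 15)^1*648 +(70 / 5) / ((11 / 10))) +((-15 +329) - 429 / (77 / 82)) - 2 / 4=22307 / 770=28.97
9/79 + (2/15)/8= 619/4740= 0.13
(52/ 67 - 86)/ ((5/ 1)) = -1142/ 67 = -17.04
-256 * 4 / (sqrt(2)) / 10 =-256 * sqrt(2) / 5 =-72.41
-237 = -237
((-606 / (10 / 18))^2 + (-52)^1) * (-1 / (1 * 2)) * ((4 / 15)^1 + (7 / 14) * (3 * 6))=-2067264712 / 375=-5512705.90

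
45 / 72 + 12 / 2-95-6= -755 / 8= -94.38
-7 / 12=-0.58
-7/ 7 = -1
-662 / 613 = -1.08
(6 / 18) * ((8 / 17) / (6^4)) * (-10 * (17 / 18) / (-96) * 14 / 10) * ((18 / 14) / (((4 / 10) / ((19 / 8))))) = 95 / 746496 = 0.00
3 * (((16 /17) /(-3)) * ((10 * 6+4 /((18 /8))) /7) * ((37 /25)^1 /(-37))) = 8896 /26775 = 0.33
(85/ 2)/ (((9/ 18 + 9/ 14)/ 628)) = 93415/ 4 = 23353.75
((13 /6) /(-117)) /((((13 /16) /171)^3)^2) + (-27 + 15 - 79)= -7767885198081803203 /4826809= -1609321023077.94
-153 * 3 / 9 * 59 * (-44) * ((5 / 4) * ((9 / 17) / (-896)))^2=3942675 / 54591488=0.07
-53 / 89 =-0.60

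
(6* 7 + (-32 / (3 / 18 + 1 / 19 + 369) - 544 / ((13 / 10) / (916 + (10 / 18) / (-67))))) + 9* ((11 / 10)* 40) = -126328270424530 / 329951349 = -382869.39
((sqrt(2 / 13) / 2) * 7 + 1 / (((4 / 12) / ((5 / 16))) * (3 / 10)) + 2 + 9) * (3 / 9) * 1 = 7 * sqrt(26) / 78 + 113 / 24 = 5.17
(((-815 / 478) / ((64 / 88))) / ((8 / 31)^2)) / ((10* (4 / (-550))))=473845075 / 978944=484.04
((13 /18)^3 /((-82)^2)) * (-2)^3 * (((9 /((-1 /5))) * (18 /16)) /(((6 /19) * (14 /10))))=1043575 /20333376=0.05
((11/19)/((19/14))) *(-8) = -1232/361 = -3.41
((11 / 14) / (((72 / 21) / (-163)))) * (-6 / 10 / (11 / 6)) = 489 / 40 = 12.22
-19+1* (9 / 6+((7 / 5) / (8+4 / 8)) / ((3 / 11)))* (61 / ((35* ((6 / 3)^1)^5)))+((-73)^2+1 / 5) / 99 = 73188581 / 2094400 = 34.94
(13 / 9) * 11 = 143 / 9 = 15.89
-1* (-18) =18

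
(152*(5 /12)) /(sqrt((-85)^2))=38 /51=0.75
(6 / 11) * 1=0.55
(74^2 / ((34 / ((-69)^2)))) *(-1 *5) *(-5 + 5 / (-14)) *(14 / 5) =977671350 / 17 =57510079.41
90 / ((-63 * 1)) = -10 / 7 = -1.43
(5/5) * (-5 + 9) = 4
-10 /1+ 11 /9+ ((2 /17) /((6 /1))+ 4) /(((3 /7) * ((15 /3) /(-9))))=-3926 /153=-25.66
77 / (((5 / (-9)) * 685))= -0.20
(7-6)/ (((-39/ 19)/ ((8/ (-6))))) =76/ 117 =0.65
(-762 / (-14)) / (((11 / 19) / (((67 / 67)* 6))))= 43434 / 77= 564.08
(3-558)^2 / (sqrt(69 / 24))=616050 *sqrt(46) / 23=181663.23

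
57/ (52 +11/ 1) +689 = 14488/ 21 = 689.90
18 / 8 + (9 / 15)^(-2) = 181 / 36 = 5.03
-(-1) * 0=0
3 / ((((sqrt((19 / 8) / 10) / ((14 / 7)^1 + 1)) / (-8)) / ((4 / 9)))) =-128 * sqrt(95) / 19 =-65.66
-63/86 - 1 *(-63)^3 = 21503979/86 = 250046.27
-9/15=-3/5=-0.60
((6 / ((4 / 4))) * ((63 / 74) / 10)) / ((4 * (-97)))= -189 / 143560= -0.00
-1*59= -59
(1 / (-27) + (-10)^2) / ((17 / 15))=13495 / 153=88.20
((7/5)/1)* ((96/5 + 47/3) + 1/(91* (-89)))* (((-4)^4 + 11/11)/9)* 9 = 1088590834/86775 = 12544.98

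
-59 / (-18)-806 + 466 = -6061 / 18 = -336.72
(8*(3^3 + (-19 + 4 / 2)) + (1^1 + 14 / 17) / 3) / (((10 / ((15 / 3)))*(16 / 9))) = 12333 / 544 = 22.67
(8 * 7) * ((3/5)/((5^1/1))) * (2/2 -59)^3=-32778816/25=-1311152.64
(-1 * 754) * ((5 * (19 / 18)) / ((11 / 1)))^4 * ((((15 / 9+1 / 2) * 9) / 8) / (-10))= 79837902625 / 8197085952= 9.74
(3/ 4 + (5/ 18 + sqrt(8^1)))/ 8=37/ 288 + sqrt(2)/ 4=0.48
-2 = -2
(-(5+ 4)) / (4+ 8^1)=-0.75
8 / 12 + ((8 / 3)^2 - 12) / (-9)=98 / 81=1.21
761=761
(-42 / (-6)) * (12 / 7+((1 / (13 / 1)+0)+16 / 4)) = 527 / 13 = 40.54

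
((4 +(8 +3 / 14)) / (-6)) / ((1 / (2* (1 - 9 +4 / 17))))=3762 / 119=31.61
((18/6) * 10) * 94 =2820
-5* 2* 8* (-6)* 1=480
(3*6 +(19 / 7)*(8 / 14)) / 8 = 479 / 196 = 2.44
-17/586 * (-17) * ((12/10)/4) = 867/5860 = 0.15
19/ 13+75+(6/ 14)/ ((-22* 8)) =76.46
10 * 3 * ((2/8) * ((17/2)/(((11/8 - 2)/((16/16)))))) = -102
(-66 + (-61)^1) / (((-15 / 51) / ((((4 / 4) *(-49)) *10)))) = -211582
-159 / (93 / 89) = -4717 / 31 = -152.16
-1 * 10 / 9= -10 / 9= -1.11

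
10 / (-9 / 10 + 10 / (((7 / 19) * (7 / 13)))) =4900 / 24259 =0.20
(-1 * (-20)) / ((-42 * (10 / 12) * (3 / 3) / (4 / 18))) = -8 / 63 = -0.13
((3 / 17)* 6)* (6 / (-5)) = -108 / 85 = -1.27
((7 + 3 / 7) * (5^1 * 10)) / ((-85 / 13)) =-6760 / 119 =-56.81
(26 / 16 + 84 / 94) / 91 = 947 / 34216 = 0.03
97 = 97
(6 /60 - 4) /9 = -13 /30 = -0.43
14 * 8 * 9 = 1008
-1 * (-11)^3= 1331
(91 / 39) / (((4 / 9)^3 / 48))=5103 / 4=1275.75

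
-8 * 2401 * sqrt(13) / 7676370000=-2401 * sqrt(13) / 959546250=-0.00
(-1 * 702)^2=492804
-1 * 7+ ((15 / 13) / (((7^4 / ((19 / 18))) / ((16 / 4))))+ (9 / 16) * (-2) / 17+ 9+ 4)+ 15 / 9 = 32272451 / 4244968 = 7.60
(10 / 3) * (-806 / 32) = -2015 / 24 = -83.96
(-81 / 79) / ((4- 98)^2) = -81 / 698044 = -0.00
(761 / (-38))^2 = 579121 / 1444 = 401.05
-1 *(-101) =101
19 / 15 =1.27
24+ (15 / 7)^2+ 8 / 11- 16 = 7179 / 539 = 13.32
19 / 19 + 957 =958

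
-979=-979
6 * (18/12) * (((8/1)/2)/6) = 6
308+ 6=314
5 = 5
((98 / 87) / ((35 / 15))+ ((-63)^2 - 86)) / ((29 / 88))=9910648 / 841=11784.36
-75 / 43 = -1.74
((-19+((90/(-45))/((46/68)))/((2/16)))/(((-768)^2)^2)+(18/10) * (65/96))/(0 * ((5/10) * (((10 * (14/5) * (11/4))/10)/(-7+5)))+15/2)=216707943607/1333587345408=0.16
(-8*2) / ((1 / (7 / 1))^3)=-5488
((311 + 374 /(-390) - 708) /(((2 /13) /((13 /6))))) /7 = -72059 /90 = -800.66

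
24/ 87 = 8/ 29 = 0.28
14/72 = 0.19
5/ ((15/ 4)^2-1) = 80/ 209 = 0.38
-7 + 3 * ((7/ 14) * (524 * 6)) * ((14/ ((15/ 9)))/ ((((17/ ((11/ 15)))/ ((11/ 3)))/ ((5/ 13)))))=2655233/ 1105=2402.93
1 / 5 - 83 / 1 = -414 / 5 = -82.80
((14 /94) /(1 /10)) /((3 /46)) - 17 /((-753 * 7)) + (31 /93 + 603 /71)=556990589 /17589327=31.67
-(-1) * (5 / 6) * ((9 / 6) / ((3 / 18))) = 15 / 2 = 7.50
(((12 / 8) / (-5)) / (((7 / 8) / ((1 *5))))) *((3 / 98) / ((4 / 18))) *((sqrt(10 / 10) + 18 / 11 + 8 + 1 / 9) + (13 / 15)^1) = -51741 / 18865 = -2.74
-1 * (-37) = 37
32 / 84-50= -1042 / 21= -49.62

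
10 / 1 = 10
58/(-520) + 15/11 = 3581/2860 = 1.25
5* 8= 40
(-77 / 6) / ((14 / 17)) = -187 / 12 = -15.58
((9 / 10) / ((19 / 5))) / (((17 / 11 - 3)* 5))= -99 / 3040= -0.03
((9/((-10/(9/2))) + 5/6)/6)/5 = -193/1800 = -0.11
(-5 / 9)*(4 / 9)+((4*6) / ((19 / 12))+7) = 33721 / 1539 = 21.91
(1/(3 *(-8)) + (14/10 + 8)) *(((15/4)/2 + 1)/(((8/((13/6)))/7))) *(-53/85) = -31.80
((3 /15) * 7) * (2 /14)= 1 /5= 0.20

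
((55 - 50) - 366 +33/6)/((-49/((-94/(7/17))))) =-568089/343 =-1656.24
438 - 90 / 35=3048 / 7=435.43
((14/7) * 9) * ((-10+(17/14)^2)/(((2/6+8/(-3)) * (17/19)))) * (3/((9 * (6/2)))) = 95247/11662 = 8.17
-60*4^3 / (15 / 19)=-4864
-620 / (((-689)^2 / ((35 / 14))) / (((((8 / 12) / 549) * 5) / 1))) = -15500 / 781865487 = -0.00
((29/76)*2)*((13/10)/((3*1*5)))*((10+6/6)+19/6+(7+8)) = 2639/1368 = 1.93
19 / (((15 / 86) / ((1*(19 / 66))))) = 15523 / 495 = 31.36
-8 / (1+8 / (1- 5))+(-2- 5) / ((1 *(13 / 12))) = 20 / 13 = 1.54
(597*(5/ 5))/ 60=199/ 20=9.95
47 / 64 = 0.73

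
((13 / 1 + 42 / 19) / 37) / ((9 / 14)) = 4046 / 6327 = 0.64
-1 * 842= -842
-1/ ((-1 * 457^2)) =1/ 208849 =0.00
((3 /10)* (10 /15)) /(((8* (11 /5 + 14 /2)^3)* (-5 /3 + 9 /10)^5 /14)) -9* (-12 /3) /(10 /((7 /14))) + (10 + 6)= 6969013236884 /391554926405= 17.80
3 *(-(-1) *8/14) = 12/7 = 1.71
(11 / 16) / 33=1 / 48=0.02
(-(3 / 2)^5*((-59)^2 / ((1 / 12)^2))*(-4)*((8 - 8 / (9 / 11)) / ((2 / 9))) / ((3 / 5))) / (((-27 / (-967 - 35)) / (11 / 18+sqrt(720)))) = -206762487737.54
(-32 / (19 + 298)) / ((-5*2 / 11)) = 176 / 1585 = 0.11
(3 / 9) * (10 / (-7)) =-10 / 21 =-0.48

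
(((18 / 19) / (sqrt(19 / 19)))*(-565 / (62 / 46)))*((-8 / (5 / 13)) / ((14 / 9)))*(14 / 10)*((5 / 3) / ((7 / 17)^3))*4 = 143420138784 / 202027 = 709905.80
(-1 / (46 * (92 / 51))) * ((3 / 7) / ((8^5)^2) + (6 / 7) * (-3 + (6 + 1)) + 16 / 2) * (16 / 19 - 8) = 74474732915241 / 75545253511168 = 0.99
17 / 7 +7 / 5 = 134 / 35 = 3.83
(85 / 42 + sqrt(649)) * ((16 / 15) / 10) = 68 / 315 + 8 * sqrt(649) / 75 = 2.93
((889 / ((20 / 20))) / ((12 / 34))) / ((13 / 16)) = 3100.10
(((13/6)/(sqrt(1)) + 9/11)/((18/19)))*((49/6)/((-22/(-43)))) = 7886501/156816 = 50.29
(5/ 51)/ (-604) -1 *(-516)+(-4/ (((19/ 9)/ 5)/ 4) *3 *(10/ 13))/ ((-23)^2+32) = 43173285503/ 83694468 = 515.84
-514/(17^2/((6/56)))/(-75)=257/101150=0.00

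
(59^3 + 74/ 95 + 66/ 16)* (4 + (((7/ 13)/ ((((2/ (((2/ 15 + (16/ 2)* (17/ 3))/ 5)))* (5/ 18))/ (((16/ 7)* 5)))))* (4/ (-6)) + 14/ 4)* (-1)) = 13894379.09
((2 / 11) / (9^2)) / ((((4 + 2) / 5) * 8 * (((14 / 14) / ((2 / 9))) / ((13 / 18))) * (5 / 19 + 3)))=1235 / 107390448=0.00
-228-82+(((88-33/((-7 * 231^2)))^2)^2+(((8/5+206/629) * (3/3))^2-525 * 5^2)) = 9734388906417136456930802343274/162357942579502191239025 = 59956345.54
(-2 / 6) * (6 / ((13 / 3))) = -6 / 13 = -0.46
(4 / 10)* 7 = 2.80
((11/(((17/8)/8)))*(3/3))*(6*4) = 16896/17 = 993.88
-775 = -775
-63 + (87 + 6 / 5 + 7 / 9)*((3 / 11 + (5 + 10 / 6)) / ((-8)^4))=-8688281 / 138240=-62.85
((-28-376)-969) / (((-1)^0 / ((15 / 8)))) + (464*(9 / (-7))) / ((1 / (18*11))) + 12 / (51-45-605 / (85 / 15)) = -3859363687 / 31976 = -120695.64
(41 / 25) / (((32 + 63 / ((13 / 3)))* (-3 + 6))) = 533 / 45375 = 0.01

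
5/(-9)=-5/9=-0.56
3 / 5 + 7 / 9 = 62 / 45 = 1.38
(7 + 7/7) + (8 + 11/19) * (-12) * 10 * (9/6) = -29188/19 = -1536.21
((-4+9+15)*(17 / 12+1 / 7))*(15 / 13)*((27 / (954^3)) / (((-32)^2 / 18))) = 3275 / 166475452416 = 0.00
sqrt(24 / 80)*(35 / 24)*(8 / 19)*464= 1624*sqrt(30) / 57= 156.05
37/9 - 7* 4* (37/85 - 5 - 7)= 327.92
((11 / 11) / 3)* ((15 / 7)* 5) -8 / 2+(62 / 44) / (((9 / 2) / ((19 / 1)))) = 3826 / 693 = 5.52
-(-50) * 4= 200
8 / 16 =1 / 2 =0.50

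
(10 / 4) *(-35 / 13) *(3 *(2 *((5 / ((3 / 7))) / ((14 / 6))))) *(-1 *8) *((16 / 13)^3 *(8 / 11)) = 688128000 / 314171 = 2190.30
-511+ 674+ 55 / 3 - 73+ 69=532 / 3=177.33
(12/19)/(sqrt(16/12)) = 0.55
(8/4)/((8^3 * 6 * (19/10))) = 5/14592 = 0.00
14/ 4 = 7/ 2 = 3.50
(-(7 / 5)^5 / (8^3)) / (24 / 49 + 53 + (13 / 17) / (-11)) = -154002541 / 783184000000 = -0.00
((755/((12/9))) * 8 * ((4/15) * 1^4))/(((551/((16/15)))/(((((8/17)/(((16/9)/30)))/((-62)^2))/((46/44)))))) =956736/207038801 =0.00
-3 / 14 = -0.21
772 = 772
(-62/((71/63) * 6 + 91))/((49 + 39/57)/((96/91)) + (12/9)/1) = -148428/11334613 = -0.01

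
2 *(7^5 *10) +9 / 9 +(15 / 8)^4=1376884161 / 4096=336153.36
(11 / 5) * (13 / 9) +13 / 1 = 728 / 45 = 16.18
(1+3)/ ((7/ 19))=76/ 7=10.86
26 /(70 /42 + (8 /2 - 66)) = -78 /181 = -0.43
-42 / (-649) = 42 / 649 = 0.06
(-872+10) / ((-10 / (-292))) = -25170.40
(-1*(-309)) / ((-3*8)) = -103 / 8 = -12.88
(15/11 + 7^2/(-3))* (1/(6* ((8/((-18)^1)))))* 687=169689/44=3856.57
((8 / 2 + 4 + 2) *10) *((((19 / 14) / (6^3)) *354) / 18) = 28025 / 2268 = 12.36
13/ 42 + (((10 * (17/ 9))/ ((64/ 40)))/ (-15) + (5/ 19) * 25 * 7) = 654641/ 14364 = 45.58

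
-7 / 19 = -0.37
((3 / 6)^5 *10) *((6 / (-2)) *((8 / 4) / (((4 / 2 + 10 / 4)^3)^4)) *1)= -2560 / 94143178827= -0.00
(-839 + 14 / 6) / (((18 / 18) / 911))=-2286610 / 3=-762203.33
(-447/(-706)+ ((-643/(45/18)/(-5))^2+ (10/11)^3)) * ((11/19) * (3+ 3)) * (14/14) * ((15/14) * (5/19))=13993758415629/5396787550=2592.98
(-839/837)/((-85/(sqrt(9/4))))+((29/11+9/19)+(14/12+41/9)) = 14621416/1652145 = 8.85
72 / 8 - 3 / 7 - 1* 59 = -353 / 7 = -50.43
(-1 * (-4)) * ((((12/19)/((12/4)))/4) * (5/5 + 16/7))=0.69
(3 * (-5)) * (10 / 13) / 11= -150 / 143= -1.05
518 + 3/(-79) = 40919/79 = 517.96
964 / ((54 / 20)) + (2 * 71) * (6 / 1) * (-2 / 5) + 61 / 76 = 174827 / 10260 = 17.04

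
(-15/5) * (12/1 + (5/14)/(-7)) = -3513/98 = -35.85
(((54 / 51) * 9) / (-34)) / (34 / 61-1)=183 / 289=0.63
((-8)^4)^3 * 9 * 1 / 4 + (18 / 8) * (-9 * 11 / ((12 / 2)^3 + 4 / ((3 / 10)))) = 425510999946639 / 2752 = 154618822655.03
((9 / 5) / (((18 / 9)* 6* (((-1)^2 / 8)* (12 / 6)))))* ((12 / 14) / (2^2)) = 9 / 70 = 0.13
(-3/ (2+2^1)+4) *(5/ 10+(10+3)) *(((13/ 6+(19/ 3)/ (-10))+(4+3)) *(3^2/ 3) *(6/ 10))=673.92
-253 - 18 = -271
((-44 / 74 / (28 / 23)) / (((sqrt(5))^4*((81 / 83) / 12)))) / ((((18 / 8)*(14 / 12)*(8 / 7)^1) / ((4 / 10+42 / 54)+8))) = -2477882 / 3371625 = -0.73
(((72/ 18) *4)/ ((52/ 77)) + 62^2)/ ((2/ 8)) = 201120/ 13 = 15470.77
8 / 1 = 8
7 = 7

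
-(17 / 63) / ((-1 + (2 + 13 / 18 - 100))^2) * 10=-6120 / 21905527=-0.00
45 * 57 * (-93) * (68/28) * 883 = -3580798995/7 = -511542713.57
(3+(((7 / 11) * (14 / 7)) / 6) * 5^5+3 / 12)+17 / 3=29559 / 44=671.80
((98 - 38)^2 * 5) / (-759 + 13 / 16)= -288000 / 12131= -23.74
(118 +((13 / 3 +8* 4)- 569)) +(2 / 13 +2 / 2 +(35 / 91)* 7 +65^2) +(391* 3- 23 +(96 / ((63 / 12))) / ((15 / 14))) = 323781 / 65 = 4981.25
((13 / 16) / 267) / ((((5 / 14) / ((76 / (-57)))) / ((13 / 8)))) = -1183 / 64080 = -0.02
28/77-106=-1162/11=-105.64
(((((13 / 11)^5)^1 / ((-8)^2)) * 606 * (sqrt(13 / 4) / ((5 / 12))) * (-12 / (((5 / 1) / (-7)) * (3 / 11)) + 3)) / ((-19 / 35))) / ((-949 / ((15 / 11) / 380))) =9268415793 * sqrt(13) / 786289634240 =0.04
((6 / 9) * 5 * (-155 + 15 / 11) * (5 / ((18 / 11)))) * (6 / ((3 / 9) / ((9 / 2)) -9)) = 253500 / 241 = 1051.87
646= 646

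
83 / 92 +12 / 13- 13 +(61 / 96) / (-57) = -18301559 / 1636128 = -11.19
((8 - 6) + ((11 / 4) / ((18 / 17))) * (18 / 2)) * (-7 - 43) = -5075 / 4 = -1268.75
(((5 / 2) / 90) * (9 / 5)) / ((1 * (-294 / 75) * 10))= -1 / 784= -0.00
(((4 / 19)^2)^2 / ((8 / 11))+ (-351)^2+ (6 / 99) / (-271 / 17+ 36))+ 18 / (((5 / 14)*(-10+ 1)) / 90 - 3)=15356597423426203 / 124652688105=123195.08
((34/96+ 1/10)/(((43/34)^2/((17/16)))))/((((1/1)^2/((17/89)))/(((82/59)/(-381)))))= -373255349/1775600025120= -0.00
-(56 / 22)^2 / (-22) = 392 / 1331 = 0.29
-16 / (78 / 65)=-40 / 3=-13.33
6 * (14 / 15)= 28 / 5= 5.60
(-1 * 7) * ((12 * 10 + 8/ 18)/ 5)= -7588/ 45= -168.62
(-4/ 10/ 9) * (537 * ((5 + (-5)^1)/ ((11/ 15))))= 0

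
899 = 899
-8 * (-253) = 2024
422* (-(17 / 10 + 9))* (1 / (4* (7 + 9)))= -22577 / 320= -70.55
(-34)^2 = 1156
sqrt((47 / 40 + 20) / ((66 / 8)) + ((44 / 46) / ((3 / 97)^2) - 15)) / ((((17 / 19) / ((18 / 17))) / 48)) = 2736*sqrt(470175890) / 33235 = 1785.05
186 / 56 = 93 / 28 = 3.32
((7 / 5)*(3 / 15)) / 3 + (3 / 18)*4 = 19 / 25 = 0.76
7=7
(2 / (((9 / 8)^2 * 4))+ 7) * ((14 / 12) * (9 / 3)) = 4193 / 162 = 25.88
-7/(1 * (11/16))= -112/11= -10.18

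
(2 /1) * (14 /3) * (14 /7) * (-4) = -224 /3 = -74.67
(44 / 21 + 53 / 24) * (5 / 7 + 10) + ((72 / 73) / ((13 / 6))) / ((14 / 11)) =17286231 / 372008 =46.47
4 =4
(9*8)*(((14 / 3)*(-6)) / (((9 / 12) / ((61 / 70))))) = -11712 / 5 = -2342.40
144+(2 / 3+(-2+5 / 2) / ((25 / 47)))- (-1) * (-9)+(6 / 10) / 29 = 594329 / 4350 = 136.63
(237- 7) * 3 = 690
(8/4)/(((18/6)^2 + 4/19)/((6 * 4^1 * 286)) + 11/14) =1825824/718513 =2.54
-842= -842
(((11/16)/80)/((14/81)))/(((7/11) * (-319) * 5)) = -0.00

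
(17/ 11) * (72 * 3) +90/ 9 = 3782/ 11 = 343.82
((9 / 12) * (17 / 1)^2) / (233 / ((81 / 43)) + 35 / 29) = 119799 / 69032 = 1.74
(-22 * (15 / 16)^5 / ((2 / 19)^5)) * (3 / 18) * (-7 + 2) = 34471940765625 / 33554432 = 1027343.89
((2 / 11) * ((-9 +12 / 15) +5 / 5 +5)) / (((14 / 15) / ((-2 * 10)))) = 60 / 7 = 8.57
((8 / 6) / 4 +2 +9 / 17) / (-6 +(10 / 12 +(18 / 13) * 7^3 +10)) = 3796 / 636157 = 0.01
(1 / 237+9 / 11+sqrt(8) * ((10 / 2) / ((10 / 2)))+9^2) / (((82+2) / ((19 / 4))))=19 * sqrt(2) / 168+578987 / 125136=4.79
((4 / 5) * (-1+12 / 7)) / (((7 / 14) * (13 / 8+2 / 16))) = 32 / 49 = 0.65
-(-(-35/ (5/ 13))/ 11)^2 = -8281/ 121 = -68.44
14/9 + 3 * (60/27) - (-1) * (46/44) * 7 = 3077/198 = 15.54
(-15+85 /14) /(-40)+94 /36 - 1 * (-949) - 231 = 726601 /1008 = 720.83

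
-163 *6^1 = -978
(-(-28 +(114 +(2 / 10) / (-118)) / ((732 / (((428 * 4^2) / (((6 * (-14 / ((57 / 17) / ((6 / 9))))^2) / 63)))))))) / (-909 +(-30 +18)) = 206361849713 / 134111912340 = 1.54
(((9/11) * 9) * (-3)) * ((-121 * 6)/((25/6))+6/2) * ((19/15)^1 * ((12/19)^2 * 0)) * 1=0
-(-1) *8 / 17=8 / 17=0.47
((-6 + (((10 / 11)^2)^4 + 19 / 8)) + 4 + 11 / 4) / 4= 6158972025 / 6859484192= 0.90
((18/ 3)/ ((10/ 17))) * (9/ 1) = 459/ 5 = 91.80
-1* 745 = -745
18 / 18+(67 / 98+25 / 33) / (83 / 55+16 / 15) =1.56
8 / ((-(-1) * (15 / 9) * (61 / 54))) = 1296 / 305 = 4.25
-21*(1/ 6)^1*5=-35/ 2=-17.50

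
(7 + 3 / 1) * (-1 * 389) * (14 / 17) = -54460 / 17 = -3203.53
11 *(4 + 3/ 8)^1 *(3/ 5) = 231/ 8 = 28.88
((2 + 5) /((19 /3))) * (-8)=-168 /19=-8.84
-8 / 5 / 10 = -4 / 25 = -0.16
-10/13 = -0.77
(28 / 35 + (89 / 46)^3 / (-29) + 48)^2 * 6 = 1408598631468136443 / 99598546119200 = 14142.76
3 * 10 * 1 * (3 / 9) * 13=130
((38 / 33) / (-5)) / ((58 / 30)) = -38 / 319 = -0.12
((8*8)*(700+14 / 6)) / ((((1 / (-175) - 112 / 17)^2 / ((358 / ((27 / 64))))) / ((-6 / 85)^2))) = 15139223142400 / 3463440201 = 4371.15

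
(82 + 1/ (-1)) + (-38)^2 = 1525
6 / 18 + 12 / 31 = 67 / 93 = 0.72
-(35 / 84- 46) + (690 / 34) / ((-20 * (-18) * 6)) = 111611 / 2448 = 45.59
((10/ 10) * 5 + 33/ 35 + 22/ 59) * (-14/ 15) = -26084/ 4425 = -5.89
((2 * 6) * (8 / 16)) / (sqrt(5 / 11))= 6 * sqrt(55) / 5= 8.90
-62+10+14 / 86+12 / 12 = -2186 / 43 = -50.84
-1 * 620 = -620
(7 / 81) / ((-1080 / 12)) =-7 / 7290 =-0.00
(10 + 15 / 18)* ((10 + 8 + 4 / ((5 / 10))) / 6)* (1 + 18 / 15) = 1859 / 18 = 103.28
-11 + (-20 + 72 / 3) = -7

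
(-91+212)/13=121/13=9.31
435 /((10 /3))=261 /2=130.50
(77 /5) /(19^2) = 77 /1805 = 0.04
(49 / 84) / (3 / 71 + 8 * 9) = 0.01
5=5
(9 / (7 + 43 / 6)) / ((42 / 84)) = 108 / 85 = 1.27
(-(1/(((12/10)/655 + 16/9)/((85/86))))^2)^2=39399522452143261962890625/414102881608748182599844096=0.10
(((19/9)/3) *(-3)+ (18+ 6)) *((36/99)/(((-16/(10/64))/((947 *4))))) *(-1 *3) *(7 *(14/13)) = 45706955/6864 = 6658.94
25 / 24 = 1.04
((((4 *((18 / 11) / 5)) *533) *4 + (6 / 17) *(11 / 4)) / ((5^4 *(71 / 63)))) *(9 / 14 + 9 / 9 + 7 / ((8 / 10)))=13673670669 / 331925000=41.20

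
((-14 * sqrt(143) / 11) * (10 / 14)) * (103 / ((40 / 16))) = -412 * sqrt(143) / 11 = -447.89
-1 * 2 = -2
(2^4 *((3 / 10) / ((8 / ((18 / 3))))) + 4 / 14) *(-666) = -90576 / 35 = -2587.89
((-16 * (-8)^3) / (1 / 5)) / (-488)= -83.93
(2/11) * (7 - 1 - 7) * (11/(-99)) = 2/99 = 0.02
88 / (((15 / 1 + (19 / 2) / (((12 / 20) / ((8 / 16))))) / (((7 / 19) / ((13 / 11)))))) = 7392 / 6175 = 1.20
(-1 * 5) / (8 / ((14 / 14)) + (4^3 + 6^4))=-5 / 1368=-0.00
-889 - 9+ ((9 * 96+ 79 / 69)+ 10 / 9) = -31.74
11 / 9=1.22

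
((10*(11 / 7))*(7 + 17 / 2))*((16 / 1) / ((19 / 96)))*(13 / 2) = 17022720 / 133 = 127990.38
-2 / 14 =-1 / 7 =-0.14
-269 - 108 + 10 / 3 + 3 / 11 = -12322 / 33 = -373.39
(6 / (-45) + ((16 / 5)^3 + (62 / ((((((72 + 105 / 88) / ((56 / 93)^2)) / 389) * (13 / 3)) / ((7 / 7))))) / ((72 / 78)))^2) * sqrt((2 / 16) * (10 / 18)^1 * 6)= 98981108583028334393 * sqrt(15) / 151375742227546875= 2532.45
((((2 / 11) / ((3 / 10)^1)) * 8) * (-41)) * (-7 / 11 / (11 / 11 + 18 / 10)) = 16400 / 363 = 45.18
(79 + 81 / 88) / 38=7033 / 3344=2.10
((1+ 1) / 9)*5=10 / 9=1.11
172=172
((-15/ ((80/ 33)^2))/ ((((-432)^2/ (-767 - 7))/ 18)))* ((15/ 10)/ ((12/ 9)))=0.21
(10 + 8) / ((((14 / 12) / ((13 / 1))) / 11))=15444 / 7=2206.29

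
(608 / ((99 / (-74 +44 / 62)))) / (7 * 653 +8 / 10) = -6906880 / 70154271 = -0.10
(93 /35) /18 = 31 /210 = 0.15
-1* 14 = -14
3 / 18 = 1 / 6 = 0.17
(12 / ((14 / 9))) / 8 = 0.96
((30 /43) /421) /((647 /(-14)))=-420 /11712641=-0.00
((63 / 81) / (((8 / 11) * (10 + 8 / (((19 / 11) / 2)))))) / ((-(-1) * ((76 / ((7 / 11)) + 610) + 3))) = 10241 / 135106704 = 0.00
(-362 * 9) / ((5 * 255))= -1086 / 425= -2.56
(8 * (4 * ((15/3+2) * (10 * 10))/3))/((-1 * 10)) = -2240/3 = -746.67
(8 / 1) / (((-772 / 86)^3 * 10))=-79507 / 71890570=-0.00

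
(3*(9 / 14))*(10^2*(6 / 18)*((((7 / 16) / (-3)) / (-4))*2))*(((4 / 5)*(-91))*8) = -2730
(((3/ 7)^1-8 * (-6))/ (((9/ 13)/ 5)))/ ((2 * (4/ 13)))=95485/ 168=568.36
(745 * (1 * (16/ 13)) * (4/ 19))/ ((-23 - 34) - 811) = -11920/ 53599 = -0.22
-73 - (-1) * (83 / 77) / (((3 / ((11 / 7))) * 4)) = -42841 / 588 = -72.86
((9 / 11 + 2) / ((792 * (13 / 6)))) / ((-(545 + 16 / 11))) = -31 / 10314876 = -0.00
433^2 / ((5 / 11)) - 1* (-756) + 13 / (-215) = 88844824 / 215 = 413231.74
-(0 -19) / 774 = 19 / 774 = 0.02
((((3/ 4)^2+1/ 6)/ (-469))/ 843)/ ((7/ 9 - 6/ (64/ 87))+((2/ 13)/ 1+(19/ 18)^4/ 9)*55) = -170586/ 801894212579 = -0.00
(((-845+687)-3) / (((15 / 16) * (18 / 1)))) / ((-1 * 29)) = 1288 / 3915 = 0.33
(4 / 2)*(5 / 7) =10 / 7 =1.43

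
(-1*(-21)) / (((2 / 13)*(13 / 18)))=189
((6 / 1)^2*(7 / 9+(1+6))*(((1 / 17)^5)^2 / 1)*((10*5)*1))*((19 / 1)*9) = 2394000 / 2015993900449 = 0.00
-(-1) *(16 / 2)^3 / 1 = 512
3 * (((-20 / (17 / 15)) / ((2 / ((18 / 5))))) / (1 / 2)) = -3240 / 17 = -190.59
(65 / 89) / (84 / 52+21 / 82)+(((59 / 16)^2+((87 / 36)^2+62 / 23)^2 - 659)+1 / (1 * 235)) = -8729047191628301 / 15256684679040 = -572.15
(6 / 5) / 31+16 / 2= 1246 / 155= 8.04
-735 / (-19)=735 / 19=38.68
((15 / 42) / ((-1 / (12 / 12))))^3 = -125 / 2744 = -0.05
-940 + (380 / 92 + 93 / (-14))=-303489 / 322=-942.51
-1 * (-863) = 863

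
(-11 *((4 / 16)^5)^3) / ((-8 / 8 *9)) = 11 / 9663676416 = 0.00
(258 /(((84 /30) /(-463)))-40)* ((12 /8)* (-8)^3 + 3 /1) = 32667139.29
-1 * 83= -83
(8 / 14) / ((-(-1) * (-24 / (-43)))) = 43 / 42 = 1.02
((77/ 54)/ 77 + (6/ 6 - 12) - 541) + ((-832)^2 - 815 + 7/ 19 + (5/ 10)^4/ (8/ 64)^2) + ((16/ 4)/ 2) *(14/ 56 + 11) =354423434/ 513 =690883.89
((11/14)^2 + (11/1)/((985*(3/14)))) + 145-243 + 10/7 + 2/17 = -95.78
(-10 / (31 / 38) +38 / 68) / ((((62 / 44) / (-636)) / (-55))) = -4744722180 / 16337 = -290428.00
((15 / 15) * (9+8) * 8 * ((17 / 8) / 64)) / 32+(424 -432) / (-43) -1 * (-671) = 59119755 / 88064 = 671.33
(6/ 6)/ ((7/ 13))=1.86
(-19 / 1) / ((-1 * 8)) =19 / 8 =2.38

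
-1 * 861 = -861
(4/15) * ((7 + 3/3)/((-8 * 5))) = -0.05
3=3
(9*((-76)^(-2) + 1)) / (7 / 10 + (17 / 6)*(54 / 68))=3.05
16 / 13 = 1.23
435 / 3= 145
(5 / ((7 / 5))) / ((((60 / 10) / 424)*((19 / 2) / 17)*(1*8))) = 22525 / 399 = 56.45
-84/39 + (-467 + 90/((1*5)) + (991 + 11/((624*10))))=259127/480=539.85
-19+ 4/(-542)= -5151/271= -19.01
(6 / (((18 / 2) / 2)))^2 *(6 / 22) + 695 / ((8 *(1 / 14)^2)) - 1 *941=1061741 / 66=16086.98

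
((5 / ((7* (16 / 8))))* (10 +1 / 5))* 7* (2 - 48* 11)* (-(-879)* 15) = -176850405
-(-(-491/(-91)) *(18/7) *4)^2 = -1249763904/405769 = -3079.99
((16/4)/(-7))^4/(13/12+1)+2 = 123122/60025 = 2.05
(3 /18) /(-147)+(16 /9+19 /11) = 33995 /9702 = 3.50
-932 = -932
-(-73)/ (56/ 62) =2263/ 28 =80.82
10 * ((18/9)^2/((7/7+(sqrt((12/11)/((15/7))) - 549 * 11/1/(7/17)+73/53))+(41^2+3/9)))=-35380915924200/11483258488633963 - 99101520 * sqrt(385)/11483258488633963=-0.00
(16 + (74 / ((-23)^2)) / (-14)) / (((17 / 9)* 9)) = 3483 / 3703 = 0.94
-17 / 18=-0.94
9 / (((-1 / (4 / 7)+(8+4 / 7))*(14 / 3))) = 54 / 191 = 0.28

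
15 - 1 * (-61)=76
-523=-523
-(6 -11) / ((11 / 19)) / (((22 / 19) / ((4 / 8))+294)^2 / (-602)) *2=-2064559 / 17433295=-0.12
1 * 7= 7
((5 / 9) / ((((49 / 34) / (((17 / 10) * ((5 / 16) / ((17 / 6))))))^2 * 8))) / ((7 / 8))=1445 / 1075648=0.00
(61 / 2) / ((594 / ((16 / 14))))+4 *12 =99914 / 2079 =48.06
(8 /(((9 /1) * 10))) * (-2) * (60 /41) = -32 /123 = -0.26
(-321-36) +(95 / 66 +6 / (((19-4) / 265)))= -16471 / 66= -249.56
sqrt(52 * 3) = 2 * sqrt(39) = 12.49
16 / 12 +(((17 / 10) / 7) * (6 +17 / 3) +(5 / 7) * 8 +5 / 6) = 75 / 7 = 10.71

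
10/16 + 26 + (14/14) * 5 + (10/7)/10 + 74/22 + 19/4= 24567/616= 39.88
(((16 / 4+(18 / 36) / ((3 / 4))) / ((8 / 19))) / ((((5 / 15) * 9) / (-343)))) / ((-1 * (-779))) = -2401 / 1476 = -1.63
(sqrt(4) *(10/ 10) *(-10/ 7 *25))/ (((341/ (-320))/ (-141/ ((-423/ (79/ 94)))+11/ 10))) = 4448000/ 48081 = 92.51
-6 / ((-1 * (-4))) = -3 / 2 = -1.50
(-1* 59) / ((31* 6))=-59 / 186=-0.32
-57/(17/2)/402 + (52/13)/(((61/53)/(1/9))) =231037/625311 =0.37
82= 82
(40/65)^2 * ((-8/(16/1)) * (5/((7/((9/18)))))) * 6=-480/1183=-0.41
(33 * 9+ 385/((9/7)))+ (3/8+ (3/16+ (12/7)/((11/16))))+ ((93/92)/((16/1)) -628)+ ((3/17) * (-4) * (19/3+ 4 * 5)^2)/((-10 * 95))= -229993923601/8237275200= -27.92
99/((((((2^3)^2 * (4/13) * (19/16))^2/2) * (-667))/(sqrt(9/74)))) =-50193 * sqrt(74)/2280734464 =-0.00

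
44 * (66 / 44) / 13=66 / 13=5.08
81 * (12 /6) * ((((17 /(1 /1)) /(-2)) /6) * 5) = -2295 /2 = -1147.50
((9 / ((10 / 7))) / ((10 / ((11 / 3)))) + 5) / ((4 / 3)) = 2193 / 400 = 5.48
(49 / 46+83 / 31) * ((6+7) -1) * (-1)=-32022 / 713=-44.91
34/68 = 1/2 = 0.50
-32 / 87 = -0.37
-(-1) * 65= 65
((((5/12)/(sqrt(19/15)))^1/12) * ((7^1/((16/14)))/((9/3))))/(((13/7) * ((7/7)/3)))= 0.10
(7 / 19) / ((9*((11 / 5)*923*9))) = 35 / 15625467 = 0.00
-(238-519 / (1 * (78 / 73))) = 247.73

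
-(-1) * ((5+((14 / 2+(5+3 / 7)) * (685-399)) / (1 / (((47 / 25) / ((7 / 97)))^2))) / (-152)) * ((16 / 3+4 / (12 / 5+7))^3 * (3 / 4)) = -25226056240491026 / 11096083125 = -2273419.90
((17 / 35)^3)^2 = 24137569 / 1838265625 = 0.01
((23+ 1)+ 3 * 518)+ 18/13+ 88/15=309124/195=1585.25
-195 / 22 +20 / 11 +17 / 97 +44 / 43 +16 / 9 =-3360551 / 825858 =-4.07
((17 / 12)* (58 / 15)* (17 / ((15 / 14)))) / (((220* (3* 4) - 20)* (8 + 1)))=58667 / 15916500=0.00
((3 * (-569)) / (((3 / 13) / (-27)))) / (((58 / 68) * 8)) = 3395223 / 116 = 29269.16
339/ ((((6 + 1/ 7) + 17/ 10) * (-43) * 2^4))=-3955/ 62952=-0.06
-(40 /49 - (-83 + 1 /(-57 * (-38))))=-8895713 /106134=-83.82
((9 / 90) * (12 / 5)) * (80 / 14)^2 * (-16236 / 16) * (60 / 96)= -243540 / 49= -4970.20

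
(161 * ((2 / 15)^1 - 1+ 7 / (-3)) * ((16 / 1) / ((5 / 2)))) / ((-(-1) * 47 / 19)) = -1566208 / 1175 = -1332.94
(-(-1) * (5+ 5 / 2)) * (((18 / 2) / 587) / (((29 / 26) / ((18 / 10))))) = 3159 / 17023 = 0.19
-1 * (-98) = 98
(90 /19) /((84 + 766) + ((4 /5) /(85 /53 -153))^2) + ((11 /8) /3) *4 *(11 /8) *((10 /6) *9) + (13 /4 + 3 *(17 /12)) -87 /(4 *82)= 48017584768087421 /1065806209971376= 45.05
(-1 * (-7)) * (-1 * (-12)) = 84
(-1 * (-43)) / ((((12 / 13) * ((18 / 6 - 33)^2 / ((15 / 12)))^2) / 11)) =6149 / 6220800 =0.00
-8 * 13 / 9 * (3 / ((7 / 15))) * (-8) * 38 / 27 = 158080 / 189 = 836.40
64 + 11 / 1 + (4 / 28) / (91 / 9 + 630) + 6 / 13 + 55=68394709 / 524251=130.46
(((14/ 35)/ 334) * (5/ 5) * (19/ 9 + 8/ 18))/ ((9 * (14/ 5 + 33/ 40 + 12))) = 184/ 8454375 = 0.00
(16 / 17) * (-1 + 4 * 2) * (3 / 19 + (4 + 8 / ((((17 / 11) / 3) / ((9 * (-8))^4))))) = 15097517460368 / 5491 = 2749502360.29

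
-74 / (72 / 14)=-259 / 18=-14.39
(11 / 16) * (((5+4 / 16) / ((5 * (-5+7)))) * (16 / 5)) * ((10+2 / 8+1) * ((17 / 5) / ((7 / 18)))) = 45441 / 400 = 113.60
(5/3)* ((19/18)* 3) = 95/18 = 5.28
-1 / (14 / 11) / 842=-11 / 11788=-0.00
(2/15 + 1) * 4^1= 4.53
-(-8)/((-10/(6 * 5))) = -24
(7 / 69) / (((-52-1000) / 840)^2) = 102900 / 1590887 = 0.06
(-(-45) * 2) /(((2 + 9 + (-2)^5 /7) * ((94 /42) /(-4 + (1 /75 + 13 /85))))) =-10192 /425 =-23.98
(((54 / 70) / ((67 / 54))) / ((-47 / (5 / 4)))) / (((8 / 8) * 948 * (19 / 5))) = -1215 / 264692344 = -0.00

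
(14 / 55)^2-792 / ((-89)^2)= -0.04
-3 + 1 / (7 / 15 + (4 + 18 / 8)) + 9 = 2478 / 403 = 6.15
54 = 54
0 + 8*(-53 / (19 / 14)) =-5936 / 19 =-312.42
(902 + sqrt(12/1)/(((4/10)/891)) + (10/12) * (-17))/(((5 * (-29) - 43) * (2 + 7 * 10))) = -495 * sqrt(3)/1504 - 5327/81216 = -0.64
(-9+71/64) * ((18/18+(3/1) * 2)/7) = -505/64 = -7.89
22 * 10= 220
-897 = -897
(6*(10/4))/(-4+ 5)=15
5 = 5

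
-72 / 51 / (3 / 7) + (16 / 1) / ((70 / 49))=672 / 85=7.91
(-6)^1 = -6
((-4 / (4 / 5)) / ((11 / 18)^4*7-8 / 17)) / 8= -1.24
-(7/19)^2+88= 31719/361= 87.86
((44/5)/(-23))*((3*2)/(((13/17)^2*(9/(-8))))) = 3.49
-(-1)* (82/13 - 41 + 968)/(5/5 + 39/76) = 922108/1495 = 616.79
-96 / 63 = -32 / 21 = -1.52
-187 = -187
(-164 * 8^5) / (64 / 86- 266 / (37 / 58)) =2137489408 / 165555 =12911.05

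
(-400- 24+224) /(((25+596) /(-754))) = 150800 /621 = 242.83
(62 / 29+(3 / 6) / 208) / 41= 25821 / 494624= 0.05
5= 5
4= 4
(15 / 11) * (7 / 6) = 35 / 22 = 1.59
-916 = -916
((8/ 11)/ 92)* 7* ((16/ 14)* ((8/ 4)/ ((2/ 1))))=16/ 253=0.06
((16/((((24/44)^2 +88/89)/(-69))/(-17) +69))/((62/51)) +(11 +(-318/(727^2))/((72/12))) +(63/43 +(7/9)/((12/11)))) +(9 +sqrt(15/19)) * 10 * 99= 990 * sqrt(285)/19 +13762980402411499150787/1542352539203020260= 9803.01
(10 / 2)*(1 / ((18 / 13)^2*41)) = 845 / 13284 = 0.06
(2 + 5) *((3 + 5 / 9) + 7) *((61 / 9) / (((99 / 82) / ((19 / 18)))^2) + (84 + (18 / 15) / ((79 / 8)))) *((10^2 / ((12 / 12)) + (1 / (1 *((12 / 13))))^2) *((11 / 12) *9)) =5507616.00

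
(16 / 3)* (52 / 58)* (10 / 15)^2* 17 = 28288 / 783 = 36.13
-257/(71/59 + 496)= -15163/29335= -0.52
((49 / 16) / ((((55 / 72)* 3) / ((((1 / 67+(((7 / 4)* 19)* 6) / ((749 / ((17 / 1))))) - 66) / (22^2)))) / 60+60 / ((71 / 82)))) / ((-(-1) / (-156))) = -6.92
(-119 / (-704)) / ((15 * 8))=119 / 84480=0.00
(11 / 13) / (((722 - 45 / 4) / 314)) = 13816 / 36959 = 0.37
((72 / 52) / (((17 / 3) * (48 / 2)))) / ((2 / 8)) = 9 / 221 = 0.04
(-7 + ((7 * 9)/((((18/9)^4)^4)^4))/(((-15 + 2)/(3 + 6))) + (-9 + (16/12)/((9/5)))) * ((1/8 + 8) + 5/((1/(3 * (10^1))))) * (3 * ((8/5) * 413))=-10323592743169536788235045845/2158269056624017539072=-4783274.22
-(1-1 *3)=2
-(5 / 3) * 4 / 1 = -20 / 3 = -6.67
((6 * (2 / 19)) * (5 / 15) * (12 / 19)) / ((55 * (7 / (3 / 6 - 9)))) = -408 / 138985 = -0.00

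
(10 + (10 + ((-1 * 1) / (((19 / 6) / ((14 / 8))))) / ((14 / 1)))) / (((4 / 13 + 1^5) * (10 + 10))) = 19721 / 25840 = 0.76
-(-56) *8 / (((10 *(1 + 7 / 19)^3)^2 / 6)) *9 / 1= 8891671509 / 241340450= 36.84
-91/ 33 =-2.76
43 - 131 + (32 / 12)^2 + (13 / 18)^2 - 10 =-29279 / 324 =-90.37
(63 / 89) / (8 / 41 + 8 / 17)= 1.06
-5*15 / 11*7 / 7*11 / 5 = -15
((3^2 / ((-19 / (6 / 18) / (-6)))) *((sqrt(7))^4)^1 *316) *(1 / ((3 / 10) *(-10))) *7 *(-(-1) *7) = -4552296 / 19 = -239594.53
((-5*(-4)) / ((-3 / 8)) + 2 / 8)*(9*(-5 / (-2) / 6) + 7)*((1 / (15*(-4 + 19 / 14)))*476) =22816703 / 3330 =6851.86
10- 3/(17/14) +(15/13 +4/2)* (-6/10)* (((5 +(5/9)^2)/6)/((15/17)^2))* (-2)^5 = 307498208/4027725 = 76.35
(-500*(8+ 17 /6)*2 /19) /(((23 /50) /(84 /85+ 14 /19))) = -905450000 /423453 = -2138.25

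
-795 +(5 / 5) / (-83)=-65986 / 83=-795.01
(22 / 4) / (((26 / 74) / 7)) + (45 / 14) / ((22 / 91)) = 70283 / 572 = 122.87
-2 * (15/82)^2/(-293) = 225/985066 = 0.00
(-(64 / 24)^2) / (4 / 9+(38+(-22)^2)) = -0.01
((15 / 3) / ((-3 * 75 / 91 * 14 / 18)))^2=169 / 25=6.76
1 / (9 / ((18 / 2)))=1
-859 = -859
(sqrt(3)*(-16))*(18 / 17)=-288*sqrt(3) / 17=-29.34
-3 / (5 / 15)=-9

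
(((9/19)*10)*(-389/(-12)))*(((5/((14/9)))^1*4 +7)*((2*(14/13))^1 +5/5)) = 33253665/3458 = 9616.44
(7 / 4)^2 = 49 / 16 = 3.06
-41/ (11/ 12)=-492/ 11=-44.73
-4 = -4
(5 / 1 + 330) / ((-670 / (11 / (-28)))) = 11 / 56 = 0.20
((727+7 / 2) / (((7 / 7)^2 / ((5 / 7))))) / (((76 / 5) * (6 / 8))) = 12175 / 266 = 45.77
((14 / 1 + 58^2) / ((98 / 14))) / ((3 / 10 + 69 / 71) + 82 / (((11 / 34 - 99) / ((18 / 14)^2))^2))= 617313683809900 / 1656386139473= 372.69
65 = 65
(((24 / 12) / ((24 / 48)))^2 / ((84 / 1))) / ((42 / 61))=122 / 441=0.28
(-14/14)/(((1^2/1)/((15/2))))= -15/2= -7.50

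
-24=-24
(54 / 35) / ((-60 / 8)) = -36 / 175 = -0.21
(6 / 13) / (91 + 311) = 1 / 871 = 0.00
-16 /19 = -0.84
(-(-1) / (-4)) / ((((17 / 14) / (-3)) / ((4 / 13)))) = 42 / 221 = 0.19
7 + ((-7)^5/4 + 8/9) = -150979/36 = -4193.86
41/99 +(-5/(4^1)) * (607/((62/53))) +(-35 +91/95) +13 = -1560954763/2332440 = -669.24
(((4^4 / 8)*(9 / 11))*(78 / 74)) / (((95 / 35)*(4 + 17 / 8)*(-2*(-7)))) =0.12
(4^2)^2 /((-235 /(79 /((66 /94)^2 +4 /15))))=-2851584 /25171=-113.29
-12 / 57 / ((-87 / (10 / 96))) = 0.00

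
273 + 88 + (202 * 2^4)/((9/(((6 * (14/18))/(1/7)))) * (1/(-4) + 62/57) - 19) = 26393337/139793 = 188.80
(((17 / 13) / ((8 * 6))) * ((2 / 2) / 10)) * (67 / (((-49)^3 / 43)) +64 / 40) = 5251793 / 1223549600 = 0.00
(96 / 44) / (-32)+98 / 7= 13.93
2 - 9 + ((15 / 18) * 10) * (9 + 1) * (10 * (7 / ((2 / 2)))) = 17479 / 3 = 5826.33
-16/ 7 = -2.29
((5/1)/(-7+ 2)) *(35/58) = -35/58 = -0.60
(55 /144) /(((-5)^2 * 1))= 11 /720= 0.02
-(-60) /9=20 /3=6.67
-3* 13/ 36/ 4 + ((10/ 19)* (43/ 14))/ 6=-0.00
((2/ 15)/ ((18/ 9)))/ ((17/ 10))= 2/ 51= 0.04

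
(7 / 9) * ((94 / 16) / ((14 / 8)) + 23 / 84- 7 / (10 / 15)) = -577 / 108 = -5.34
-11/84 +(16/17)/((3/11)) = 4741/1428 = 3.32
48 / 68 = 12 / 17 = 0.71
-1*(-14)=14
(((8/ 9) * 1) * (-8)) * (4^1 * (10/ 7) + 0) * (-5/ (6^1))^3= 40000/ 1701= 23.52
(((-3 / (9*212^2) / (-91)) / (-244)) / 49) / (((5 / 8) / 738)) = -123 / 15280903820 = -0.00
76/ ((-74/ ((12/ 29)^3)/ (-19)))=1247616/ 902393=1.38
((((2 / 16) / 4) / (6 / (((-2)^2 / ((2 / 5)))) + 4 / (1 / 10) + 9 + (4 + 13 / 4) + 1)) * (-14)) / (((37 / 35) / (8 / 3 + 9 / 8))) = -0.03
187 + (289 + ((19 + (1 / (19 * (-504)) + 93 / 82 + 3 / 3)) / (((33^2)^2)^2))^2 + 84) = 170744629798977017072995623623289943129 / 304901124641030387630349204953103936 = 560.00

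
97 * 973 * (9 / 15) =283143 / 5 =56628.60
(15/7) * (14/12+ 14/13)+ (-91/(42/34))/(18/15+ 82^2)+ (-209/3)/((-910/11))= 15224761/2699970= 5.64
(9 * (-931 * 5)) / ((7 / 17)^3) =-4200615 / 7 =-600087.86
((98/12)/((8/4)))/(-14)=-7/24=-0.29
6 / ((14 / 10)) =4.29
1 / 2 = 0.50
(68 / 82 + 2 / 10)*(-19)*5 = -4009 / 41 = -97.78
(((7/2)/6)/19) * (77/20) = 539/4560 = 0.12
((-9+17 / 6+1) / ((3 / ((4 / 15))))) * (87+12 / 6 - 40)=-3038 / 135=-22.50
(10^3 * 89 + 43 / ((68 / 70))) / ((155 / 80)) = 24220040 / 527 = 45958.33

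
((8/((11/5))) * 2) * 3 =240/11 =21.82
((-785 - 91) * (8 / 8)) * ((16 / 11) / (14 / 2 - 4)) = -4672 / 11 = -424.73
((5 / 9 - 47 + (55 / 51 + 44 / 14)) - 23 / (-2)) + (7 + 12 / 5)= -228371 / 10710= -21.32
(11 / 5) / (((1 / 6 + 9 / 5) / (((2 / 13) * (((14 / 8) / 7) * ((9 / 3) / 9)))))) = 11 / 767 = 0.01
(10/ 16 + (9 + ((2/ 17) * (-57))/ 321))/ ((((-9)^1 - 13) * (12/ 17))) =-139759/ 225984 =-0.62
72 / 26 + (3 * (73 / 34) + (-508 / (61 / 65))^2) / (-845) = -36775665739 / 106904330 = -344.01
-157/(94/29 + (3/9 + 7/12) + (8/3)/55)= -3004980/80513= -37.32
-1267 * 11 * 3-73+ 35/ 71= -2973729/ 71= -41883.51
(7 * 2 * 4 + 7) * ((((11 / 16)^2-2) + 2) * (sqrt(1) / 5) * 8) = 7623 / 160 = 47.64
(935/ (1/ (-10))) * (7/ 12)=-32725/ 6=-5454.17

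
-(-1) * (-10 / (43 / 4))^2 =1600 / 1849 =0.87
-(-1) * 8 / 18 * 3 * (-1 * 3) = -4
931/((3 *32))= 9.70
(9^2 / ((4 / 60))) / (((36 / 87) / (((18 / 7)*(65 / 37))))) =6870825 / 518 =13264.14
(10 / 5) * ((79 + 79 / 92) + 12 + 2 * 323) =1475.72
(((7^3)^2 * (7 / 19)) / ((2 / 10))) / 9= 4117715 / 171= 24080.20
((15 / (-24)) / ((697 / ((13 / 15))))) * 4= -13 / 4182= -0.00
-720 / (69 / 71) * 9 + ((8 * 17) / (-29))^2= -128550352 / 19343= -6645.83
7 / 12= 0.58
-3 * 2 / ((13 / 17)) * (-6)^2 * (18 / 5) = -66096 / 65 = -1016.86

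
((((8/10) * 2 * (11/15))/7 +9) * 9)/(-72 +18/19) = -91447/78750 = -1.16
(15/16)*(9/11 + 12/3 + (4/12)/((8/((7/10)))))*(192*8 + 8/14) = 34411133/4928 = 6982.78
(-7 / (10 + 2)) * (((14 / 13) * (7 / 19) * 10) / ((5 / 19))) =-343 / 39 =-8.79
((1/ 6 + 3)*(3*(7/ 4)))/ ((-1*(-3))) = 133/ 24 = 5.54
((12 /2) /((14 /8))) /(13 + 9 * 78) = 24 /5005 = 0.00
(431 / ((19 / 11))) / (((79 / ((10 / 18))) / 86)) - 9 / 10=20264719 / 135090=150.01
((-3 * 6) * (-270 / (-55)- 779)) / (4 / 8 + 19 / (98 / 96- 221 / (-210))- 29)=-355892940 / 493867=-720.63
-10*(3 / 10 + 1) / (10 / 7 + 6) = -7 / 4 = -1.75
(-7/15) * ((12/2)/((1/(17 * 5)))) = -238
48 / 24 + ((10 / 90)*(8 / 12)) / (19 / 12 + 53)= 11798 / 5895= 2.00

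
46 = 46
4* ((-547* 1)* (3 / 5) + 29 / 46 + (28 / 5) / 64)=-602567 / 460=-1309.93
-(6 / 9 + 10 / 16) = -31 / 24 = -1.29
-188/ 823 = -0.23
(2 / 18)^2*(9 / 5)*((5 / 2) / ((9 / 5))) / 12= 5 / 1944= 0.00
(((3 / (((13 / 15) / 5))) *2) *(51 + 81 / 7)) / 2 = 98550 / 91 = 1082.97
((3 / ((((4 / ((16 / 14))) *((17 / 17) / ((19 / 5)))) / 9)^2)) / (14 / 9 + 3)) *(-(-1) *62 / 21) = 65265912 / 351575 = 185.64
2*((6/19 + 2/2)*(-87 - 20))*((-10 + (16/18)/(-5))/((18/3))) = 245030/513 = 477.64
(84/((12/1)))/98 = 0.07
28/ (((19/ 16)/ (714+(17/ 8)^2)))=321895/ 19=16941.84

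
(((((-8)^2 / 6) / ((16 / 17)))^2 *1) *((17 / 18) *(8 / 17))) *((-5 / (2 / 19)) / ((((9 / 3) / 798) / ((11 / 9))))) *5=-3213333200 / 729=-4407864.47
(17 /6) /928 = 17 /5568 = 0.00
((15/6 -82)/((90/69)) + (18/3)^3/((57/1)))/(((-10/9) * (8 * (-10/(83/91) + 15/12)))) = -5408529/8170000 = -0.66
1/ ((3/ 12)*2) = 2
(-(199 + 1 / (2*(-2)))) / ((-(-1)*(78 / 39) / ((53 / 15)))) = -351.12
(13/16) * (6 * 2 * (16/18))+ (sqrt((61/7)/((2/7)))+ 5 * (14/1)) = sqrt(122)/2+ 236/3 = 84.19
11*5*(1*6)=330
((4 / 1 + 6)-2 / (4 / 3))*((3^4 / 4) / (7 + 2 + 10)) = 1377 / 152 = 9.06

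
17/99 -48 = -4735/99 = -47.83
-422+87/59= -24811/59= -420.53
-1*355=-355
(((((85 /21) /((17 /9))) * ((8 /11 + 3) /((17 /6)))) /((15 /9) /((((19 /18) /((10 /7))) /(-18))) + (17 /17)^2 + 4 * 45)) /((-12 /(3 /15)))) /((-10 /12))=7011 /17459255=0.00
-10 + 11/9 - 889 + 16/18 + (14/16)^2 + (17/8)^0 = -895.12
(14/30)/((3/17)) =119/45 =2.64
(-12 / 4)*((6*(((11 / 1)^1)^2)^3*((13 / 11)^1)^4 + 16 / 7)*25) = -10886026350 / 7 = -1555146621.43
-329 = -329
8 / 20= 0.40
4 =4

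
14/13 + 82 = 1080/13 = 83.08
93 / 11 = 8.45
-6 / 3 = -2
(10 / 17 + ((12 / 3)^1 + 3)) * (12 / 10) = 774 / 85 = 9.11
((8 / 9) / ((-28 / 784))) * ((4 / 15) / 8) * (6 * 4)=-896 / 45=-19.91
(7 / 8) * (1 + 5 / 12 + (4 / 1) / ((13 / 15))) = 6587 / 1248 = 5.28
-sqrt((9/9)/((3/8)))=-1.63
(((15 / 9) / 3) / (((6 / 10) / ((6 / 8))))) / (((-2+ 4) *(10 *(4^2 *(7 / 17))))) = 85 / 16128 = 0.01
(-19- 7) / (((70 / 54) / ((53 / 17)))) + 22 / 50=-184721 / 2975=-62.09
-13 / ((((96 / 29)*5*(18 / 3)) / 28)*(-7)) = 377 / 720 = 0.52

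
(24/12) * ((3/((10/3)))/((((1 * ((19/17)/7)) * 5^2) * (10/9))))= 9639/23750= 0.41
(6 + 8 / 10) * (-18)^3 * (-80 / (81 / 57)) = 2232576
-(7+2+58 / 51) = -517 / 51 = -10.14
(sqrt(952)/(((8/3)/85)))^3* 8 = 1973183625* sqrt(238)/4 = 7610198589.21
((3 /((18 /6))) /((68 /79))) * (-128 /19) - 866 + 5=-280631 /323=-868.83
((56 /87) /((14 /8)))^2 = 1024 /7569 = 0.14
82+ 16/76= 1562/19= 82.21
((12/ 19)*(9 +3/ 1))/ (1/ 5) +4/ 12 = 2179/ 57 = 38.23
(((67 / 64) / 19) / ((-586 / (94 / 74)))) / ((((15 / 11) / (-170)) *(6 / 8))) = 588863 / 29660976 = 0.02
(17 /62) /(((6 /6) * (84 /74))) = 629 /2604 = 0.24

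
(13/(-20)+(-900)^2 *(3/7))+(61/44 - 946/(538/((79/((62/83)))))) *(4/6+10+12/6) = 13283990952193/38526180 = 344804.26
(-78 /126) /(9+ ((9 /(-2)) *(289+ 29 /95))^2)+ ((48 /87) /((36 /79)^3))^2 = 2892046603715714965747 /85077315742012381872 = 33.99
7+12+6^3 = 235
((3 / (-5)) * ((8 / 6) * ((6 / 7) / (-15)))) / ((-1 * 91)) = -8 / 15925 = -0.00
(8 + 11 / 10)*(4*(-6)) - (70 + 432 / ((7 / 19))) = -51134 / 35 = -1460.97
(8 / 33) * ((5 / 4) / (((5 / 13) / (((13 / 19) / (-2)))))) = -169 / 627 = -0.27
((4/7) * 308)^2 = 30976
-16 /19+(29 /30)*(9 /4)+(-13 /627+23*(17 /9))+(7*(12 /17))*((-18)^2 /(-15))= -79268177 /1279080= -61.97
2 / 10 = 1 / 5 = 0.20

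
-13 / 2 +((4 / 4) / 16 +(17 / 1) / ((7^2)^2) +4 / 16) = -237427 / 38416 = -6.18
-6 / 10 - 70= -70.60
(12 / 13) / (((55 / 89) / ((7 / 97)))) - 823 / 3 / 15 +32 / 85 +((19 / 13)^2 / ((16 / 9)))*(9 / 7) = -50242934741 / 3090014928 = -16.26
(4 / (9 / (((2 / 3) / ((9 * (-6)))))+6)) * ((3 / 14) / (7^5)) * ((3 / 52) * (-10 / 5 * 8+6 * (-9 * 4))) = 348 / 368594317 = 0.00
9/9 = 1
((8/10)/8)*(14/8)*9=63/40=1.58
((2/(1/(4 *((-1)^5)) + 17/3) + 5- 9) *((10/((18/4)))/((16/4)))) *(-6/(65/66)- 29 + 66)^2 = -952515116/494325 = -1926.90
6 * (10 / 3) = 20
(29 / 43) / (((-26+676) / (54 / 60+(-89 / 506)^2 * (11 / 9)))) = 28486207 / 29275389000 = 0.00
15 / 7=2.14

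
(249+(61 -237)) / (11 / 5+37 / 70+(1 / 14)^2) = 71540 / 2679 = 26.70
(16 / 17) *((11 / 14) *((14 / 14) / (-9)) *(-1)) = 88 / 1071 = 0.08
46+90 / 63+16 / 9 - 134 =-5342 / 63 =-84.79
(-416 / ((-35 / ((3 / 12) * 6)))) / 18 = 104 / 105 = 0.99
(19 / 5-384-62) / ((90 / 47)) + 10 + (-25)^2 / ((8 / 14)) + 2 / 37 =9688939 / 11100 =872.88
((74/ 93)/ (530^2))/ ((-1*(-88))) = 37/ 1149442800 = 0.00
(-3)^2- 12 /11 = 87 /11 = 7.91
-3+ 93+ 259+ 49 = 398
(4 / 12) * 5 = 5 / 3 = 1.67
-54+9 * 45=351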